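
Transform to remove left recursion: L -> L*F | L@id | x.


Left-recursive alternatives: L*F, L@id; non-recursive: x
Introduce L': L -> xL', L' -> *FL' | @idL' | ε


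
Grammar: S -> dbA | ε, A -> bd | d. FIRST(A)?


Per alternative of A: FIRST(bd) = {b}; FIRST(d) = {d}
FIRST(A) = {b, d}


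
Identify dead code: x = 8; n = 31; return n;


x is assigned but never read
Dead: 'x = 8'


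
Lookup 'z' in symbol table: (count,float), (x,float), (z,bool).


Lookup 'z' → type bool


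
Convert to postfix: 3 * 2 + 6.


Left to right (same or higher precedence on left)
Postfix: 3 2 * 6 +


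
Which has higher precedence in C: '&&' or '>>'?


'>>' is shift (level 8); '&&' is logical AND (level 2)
Higher level binds tighter
'>>' has higher precedence than '&&'


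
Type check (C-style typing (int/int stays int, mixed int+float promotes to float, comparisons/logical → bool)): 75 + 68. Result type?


Operand types: int + int
Rule: mixed int/float promotes to float; int/int stays int
Result type: int


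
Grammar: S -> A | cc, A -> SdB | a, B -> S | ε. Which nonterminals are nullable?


A nonterminal is nullable iff some alternative derives ε (directly, or every symbol in it is nullable)
Nullable: {B}


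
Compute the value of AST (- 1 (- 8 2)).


Evaluate inner: (- 8 2) = 6
Evaluate root: (- 1 6) = -5
Result: -5


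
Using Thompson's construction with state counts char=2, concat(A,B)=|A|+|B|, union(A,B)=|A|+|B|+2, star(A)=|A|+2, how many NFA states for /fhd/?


Syntax tree has 3 char leaf(s), 0 union(s), 0 star(s)
chars contribute 3×2 = 6; each union adds +2; each star adds +2
Total: 6 + 0 + 0 = 6 states


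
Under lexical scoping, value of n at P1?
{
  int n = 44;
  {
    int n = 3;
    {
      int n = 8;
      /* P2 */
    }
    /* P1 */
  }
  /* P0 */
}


n declared in the same block as P1
n = 3


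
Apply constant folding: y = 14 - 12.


14 - 12 = 2 at compile time
Optimized: y = 2


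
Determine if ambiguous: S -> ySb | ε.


balanced y^n…b^n: each string has a unique parse
Unambiguous


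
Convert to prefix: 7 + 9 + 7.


left-to-right (same/higher precedence on left): tree is (+ (+ 7 9) 7)
Prefix: + + 7 9 7


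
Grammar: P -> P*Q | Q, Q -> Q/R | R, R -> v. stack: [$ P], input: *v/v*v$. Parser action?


shift '*' to continue P -> P*Q
Action: shift


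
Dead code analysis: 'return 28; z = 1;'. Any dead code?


statement follows a return and is unreachable
Dead: 'z = 1'


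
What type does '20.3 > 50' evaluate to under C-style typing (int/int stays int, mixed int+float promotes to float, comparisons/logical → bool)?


Operand types: float > int
Rule: comparison yields bool
Result type: bool


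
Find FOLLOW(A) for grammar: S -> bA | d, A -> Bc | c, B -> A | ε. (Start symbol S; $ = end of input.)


$ ∈ FOLLOW(S). For each A -> αBβ: add FIRST(β)\{ε} to FOLLOW(B); if β nullable, add FOLLOW(A).
FOLLOW(A) = {$, c}


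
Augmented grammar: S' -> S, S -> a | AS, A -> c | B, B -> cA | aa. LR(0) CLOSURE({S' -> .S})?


Start: S' -> .S
For each item with dot before a nonterminal B, add B -> .γ for every B-production
Closure: [S' -> .S, S -> .a, S -> .AS, A -> .c, A -> .B, B -> .cA, B -> .aa]


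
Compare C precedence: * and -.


'*' is multiplicative (level 10); '-' is additive (level 9)
Higher level binds tighter
'*' has higher precedence than '-'


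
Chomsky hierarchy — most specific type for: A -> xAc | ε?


Single nonterminal LHS, but x^n c^n is not regular
Classification: Type 2 (Context-Free)


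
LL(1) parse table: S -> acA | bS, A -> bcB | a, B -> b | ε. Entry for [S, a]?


For [S, a]: 'a' ∈ FIRST(acA)
Entry: S -> acA


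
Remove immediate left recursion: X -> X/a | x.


Left-recursive alternatives: X/a; non-recursive: x
Introduce X': X -> xX', X' -> /aX' | ε


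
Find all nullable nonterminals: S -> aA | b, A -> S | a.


A nonterminal is nullable iff some alternative derives ε (directly, or every symbol in it is nullable)
Nullable: {}


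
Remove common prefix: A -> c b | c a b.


Common prefix: 'c'
Factored: A -> c A', A' -> b | a b


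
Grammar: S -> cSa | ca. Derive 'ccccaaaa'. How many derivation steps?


Derivation: S => cSa => ccSaa => cccSaaa => ccccaaaa
Steps: 4


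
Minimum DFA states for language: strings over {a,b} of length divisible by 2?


Track length mod 2: states 0..1, accept at 0
Minimal DFA: 2 states


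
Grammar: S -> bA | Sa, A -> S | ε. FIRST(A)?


Per alternative of A: FIRST(S) = {b}; FIRST(ε) = {ε}
FIRST(A) = {b, ε}


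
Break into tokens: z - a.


Scan left to right, longest-match per lexeme
Tokens: ID(z), OP(-), ID(a)


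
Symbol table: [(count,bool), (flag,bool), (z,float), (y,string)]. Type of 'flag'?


Lookup 'flag' → type bool


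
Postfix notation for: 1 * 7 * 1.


Left to right (same or higher precedence on left)
Postfix: 1 7 * 1 *


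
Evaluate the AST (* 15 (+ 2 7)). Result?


Evaluate inner: (+ 2 7) = 9
Evaluate root: (* 15 9) = 135
Result: 135


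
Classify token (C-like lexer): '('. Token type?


Pattern: delimiter/punctuation
Type: PUNCTUATION


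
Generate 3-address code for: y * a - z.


Break into single-operator statements:
t1 = y * a
t2 = t1 - z


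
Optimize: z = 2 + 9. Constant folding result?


2 + 9 = 11 at compile time
Optimized: z = 11


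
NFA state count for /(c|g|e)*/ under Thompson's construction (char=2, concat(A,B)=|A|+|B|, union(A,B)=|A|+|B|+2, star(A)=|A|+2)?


Syntax tree has 3 char leaf(s), 2 union(s), 1 star(s)
chars contribute 3×2 = 6; each union adds +2; each star adds +2
Total: 6 + 4 + 2 = 12 states


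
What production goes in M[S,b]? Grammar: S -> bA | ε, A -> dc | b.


For [S, b]: 'b' ∈ FIRST(bA)
Entry: S -> bA


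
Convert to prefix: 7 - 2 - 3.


left-to-right (same/higher precedence on left): tree is (- (- 7 2) 3)
Prefix: - - 7 2 3


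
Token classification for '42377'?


Pattern: digits only
Type: INTEGER_LITERAL


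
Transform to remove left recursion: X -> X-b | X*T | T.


Left-recursive alternatives: X-b, X*T; non-recursive: T
Introduce X': X -> TX', X' -> -bX' | *TX' | ε


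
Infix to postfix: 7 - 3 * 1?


* has higher precedence, evaluate 3*1 first
Postfix: 7 3 1 * -


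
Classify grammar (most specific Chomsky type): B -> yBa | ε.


Single nonterminal LHS, but y^n a^n is not regular
Classification: Type 2 (Context-Free)


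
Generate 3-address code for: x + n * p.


Break into single-operator statements:
t1 = n * p
t2 = x + t1


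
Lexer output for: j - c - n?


Scan left to right, longest-match per lexeme
Tokens: ID(j), OP(-), ID(c), OP(-), ID(n)


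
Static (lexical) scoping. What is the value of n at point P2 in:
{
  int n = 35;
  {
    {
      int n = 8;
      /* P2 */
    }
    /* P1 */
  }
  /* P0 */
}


n declared in the same block as P2
n = 8


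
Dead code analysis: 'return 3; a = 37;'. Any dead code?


statement follows a return and is unreachable
Dead: 'a = 37'


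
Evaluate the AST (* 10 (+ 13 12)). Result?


Evaluate inner: (+ 13 12) = 25
Evaluate root: (* 10 25) = 250
Result: 250


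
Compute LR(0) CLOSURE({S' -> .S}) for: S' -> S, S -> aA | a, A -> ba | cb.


Start: S' -> .S
For each item with dot before a nonterminal B, add B -> .γ for every B-production
Closure: [S' -> .S, S -> .aA, S -> .a]


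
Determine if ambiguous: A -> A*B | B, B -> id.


precedence layered via separate nonterminal B: deterministic
Unambiguous


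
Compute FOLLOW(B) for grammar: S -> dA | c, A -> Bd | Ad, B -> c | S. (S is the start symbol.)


$ ∈ FOLLOW(S). For each A -> αBβ: add FIRST(β)\{ε} to FOLLOW(B); if β nullable, add FOLLOW(A).
FOLLOW(B) = {d}


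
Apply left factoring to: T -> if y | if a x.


Common prefix: 'if'
Factored: T -> if T', T' -> y | a x


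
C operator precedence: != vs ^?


'!=' is equality (level 6); '^' is bitwise XOR (level 4)
Higher level binds tighter
'!=' has higher precedence than '^'


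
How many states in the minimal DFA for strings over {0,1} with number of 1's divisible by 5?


Track (count of 1) mod 5: states 0..4, accept at 0
Minimal DFA: 5 states


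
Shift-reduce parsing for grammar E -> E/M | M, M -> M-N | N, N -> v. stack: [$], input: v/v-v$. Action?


no handle on stack; shift 'v'
Action: shift


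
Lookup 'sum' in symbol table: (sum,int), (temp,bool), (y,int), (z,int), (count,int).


Lookup 'sum' → type int


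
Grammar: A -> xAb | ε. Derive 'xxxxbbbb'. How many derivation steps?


Derivation: A => xAb => xxAbb => xxxAbbb => xxxxAbbbb => xxxxbbbb
Steps: 5


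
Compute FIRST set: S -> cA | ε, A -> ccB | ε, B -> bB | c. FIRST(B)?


Per alternative of B: FIRST(bB) = {b}; FIRST(c) = {c}
FIRST(B) = {b, c}


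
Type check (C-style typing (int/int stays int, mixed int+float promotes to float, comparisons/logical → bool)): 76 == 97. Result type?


Operand types: int == int
Rule: comparison yields bool
Result type: bool


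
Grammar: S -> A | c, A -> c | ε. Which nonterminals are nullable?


A nonterminal is nullable iff some alternative derives ε (directly, or every symbol in it is nullable)
Nullable: {A, S}


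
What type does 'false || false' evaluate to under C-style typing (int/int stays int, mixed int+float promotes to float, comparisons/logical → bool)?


Operand types: bool || bool
Rule: logical operators take bool operands and yield bool
Result type: bool


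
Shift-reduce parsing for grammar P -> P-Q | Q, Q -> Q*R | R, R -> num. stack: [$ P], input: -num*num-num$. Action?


shift '-' to continue P -> P-Q
Action: shift


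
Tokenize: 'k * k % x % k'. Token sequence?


Scan left to right, longest-match per lexeme
Tokens: ID(k), OP(*), ID(k), OP(%), ID(x), OP(%), ID(k)


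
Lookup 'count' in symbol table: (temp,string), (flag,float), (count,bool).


Lookup 'count' → type bool


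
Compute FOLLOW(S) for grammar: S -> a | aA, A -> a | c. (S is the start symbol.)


$ ∈ FOLLOW(S). For each A -> αBβ: add FIRST(β)\{ε} to FOLLOW(B); if β nullable, add FOLLOW(A).
FOLLOW(S) = {$}


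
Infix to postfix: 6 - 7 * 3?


* has higher precedence, evaluate 7*3 first
Postfix: 6 7 3 * -


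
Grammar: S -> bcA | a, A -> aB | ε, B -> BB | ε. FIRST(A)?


Per alternative of A: FIRST(aB) = {a}; FIRST(ε) = {ε}
FIRST(A) = {a, ε}


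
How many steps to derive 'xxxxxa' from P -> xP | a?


Derivation: P => xP => xxP => xxxP => xxxxP => xxxxxP => xxxxxa
Steps: 6


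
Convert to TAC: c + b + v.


Break into single-operator statements:
t1 = c + b
t2 = t1 + v


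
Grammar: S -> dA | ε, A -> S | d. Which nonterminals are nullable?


A nonterminal is nullable iff some alternative derives ε (directly, or every symbol in it is nullable)
Nullable: {A, S}


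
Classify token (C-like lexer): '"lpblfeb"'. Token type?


Pattern: double-quoted sequence
Type: STRING_LITERAL


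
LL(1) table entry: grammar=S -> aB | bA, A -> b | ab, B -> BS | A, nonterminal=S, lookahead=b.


For [S, b]: 'b' ∈ FIRST(bA)
Entry: S -> bA


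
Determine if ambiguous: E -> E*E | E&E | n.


'n*n&n' has two parse trees (no precedence encoded between * and &)
Ambiguous


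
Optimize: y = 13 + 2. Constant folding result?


13 + 2 = 15 at compile time
Optimized: y = 15


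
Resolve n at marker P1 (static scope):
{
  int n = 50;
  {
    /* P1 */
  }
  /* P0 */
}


P1's block does not declare n; resolves to the enclosing declaration at depth 0
n = 50


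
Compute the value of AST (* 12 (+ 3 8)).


Evaluate inner: (+ 3 8) = 11
Evaluate root: (* 12 11) = 132
Result: 132


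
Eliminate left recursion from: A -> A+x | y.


Left-recursive alternatives: A+x; non-recursive: y
Introduce A': A -> yA', A' -> +xA' | ε


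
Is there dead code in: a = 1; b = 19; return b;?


a is assigned but never read
Dead: 'a = 1'


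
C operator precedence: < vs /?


'/' is multiplicative (level 10); '<' is relational (level 7)
Higher level binds tighter
'/' has higher precedence than '<'


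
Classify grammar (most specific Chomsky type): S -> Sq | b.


Left-linear: every RHS is a terminal or one nonterminal followed by a terminal
Classification: Type 3 (Regular)


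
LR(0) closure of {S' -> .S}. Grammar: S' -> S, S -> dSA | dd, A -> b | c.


Start: S' -> .S
For each item with dot before a nonterminal B, add B -> .γ for every B-production
Closure: [S' -> .S, S -> .dSA, S -> .dd]


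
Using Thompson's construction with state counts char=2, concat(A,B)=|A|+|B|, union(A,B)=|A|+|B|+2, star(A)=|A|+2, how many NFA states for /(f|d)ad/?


Syntax tree has 4 char leaf(s), 1 union(s), 0 star(s)
chars contribute 4×2 = 8; each union adds +2; each star adds +2
Total: 8 + 2 + 0 = 10 states


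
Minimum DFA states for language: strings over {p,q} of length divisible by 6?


Track length mod 6: states 0..5, accept at 0
Minimal DFA: 6 states


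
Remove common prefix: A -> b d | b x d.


Common prefix: 'b'
Factored: A -> b A', A' -> d | x d


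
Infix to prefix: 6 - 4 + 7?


left-to-right (same/higher precedence on left): tree is (+ (- 6 4) 7)
Prefix: + - 6 4 7


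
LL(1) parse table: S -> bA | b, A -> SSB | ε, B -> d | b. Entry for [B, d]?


For [B, d]: 'd' ∈ FIRST(d)
Entry: B -> d


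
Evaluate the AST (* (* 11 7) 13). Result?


Evaluate inner: (* 11 7) = 77
Evaluate root: (* 77 13) = 1001
Result: 1001


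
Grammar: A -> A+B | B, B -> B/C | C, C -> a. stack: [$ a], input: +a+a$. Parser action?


'a' on top is the handle for C -> a
Action: reduce (C -> a)


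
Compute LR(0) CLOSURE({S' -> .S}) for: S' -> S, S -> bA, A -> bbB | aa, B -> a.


Start: S' -> .S
For each item with dot before a nonterminal B, add B -> .γ for every B-production
Closure: [S' -> .S, S -> .bA]


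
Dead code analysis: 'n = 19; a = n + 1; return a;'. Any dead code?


n is read by a's definition; a is returned
No dead code


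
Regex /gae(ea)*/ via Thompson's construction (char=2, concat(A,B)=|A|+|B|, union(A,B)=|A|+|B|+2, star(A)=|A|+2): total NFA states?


Syntax tree has 5 char leaf(s), 0 union(s), 1 star(s)
chars contribute 5×2 = 10; each union adds +2; each star adds +2
Total: 10 + 0 + 2 = 12 states


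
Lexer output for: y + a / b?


Scan left to right, longest-match per lexeme
Tokens: ID(y), OP(+), ID(a), OP(/), ID(b)


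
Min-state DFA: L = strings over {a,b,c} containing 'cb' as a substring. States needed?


KMP-style automaton: 2 progress states + 1 absorbing accept = 3
Minimal DFA: 3 states


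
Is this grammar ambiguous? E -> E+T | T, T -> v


precedence layered via separate nonterminal T: deterministic
Unambiguous


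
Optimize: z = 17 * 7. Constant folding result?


17 * 7 = 119 at compile time
Optimized: z = 119


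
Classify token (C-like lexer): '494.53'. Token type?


Pattern: digits with a decimal point
Type: FLOAT_LITERAL


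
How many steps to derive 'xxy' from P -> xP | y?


Derivation: P => xP => xxP => xxy
Steps: 3


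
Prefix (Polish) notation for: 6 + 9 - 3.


left-to-right (same/higher precedence on left): tree is (- (+ 6 9) 3)
Prefix: - + 6 9 3


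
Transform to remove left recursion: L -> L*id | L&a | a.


Left-recursive alternatives: L*id, L&a; non-recursive: a
Introduce L': L -> aL', L' -> *idL' | &aL' | ε


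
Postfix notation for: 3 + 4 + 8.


Left to right (same or higher precedence on left)
Postfix: 3 4 + 8 +


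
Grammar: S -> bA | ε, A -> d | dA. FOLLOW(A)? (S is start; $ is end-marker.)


$ ∈ FOLLOW(S). For each A -> αBβ: add FIRST(β)\{ε} to FOLLOW(B); if β nullable, add FOLLOW(A).
FOLLOW(A) = {$}


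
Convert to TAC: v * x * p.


Break into single-operator statements:
t1 = v * x
t2 = t1 * p


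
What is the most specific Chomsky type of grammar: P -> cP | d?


Right-linear: every RHS is a terminal or a terminal followed by one nonterminal
Classification: Type 3 (Regular)


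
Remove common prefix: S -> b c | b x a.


Common prefix: 'b'
Factored: S -> b S', S' -> c | x a


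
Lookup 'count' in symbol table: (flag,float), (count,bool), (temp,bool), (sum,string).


Lookup 'count' → type bool


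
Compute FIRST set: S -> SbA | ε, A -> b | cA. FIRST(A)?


Per alternative of A: FIRST(b) = {b}; FIRST(cA) = {c}
FIRST(A) = {b, c}


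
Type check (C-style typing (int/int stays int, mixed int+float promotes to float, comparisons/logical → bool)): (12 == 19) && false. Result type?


Operand types: bool && bool
Rule: logical operators take bool operands and yield bool
Result type: bool


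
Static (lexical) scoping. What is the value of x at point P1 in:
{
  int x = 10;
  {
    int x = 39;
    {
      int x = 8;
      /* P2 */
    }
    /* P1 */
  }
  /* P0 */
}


x declared in the same block as P1
x = 39


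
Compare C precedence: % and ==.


'%' is multiplicative (level 10); '==' is equality (level 6)
Higher level binds tighter
'%' has higher precedence than '=='


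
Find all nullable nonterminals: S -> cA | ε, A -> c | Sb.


A nonterminal is nullable iff some alternative derives ε (directly, or every symbol in it is nullable)
Nullable: {S}


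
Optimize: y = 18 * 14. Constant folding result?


18 * 14 = 252 at compile time
Optimized: y = 252


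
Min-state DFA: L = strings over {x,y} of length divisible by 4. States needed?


Track length mod 4: states 0..3, accept at 0
Minimal DFA: 4 states


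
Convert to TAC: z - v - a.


Break into single-operator statements:
t1 = z - v
t2 = t1 - a


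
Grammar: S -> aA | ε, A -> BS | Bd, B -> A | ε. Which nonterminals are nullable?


A nonterminal is nullable iff some alternative derives ε (directly, or every symbol in it is nullable)
Nullable: {A, B, S}


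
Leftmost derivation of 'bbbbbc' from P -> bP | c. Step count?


Derivation: P => bP => bbP => bbbP => bbbbP => bbbbbP => bbbbbc
Steps: 6


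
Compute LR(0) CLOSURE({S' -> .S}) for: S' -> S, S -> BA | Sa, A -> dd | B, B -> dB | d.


Start: S' -> .S
For each item with dot before a nonterminal B, add B -> .γ for every B-production
Closure: [S' -> .S, S -> .BA, S -> .Sa, B -> .dB, B -> .d]


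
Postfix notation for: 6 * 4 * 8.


Left to right (same or higher precedence on left)
Postfix: 6 4 * 8 *


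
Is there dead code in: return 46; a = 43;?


statement follows a return and is unreachable
Dead: 'a = 43'


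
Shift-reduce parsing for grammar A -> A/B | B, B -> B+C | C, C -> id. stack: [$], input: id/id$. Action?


no handle on stack; shift 'id'
Action: shift


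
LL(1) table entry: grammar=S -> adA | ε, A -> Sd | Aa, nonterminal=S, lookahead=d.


For [S, d]: ε is nullable and 'd' ∈ FOLLOW(S)
Entry: S -> ε


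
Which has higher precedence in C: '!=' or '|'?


'!=' is equality (level 6); '|' is bitwise OR (level 3)
Higher level binds tighter
'!=' has higher precedence than '|'


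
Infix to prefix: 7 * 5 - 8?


left-to-right (same/higher precedence on left): tree is (- (* 7 5) 8)
Prefix: - * 7 5 8


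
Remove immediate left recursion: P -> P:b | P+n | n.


Left-recursive alternatives: P:b, P+n; non-recursive: n
Introduce P': P -> nP', P' -> :bP' | +nP' | ε


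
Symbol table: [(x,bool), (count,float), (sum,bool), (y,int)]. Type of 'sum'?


Lookup 'sum' → type bool


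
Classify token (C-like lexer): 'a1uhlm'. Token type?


Pattern: letter/underscore followed by alphanumerics, not a keyword
Type: IDENTIFIER


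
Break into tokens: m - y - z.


Scan left to right, longest-match per lexeme
Tokens: ID(m), OP(-), ID(y), OP(-), ID(z)


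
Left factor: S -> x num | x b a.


Common prefix: 'x'
Factored: S -> x S', S' -> num | b a


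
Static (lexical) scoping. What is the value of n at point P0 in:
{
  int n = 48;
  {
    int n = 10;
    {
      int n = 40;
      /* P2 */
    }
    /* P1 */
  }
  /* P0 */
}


n declared in the same block as P0
n = 48


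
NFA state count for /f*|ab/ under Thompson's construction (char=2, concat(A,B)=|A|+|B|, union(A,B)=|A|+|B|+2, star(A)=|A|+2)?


Syntax tree has 3 char leaf(s), 1 union(s), 1 star(s)
chars contribute 3×2 = 6; each union adds +2; each star adds +2
Total: 6 + 2 + 2 = 10 states


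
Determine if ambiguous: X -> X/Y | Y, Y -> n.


precedence layered via separate nonterminal Y: deterministic
Unambiguous


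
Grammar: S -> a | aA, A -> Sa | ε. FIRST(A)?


Per alternative of A: FIRST(Sa) = {a}; FIRST(ε) = {ε}
FIRST(A) = {a, ε}


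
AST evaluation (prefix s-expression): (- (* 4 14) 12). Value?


Evaluate inner: (* 4 14) = 56
Evaluate root: (- 56 12) = 44
Result: 44


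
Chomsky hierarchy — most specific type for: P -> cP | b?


Right-linear: every RHS is a terminal or a terminal followed by one nonterminal
Classification: Type 3 (Regular)


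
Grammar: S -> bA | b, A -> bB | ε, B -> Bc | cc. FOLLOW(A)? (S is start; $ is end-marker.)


$ ∈ FOLLOW(S). For each A -> αBβ: add FIRST(β)\{ε} to FOLLOW(B); if β nullable, add FOLLOW(A).
FOLLOW(A) = {$}


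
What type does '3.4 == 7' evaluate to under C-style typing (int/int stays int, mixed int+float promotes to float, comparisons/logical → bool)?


Operand types: float == int
Rule: comparison yields bool
Result type: bool


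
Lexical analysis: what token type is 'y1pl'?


Pattern: letter/underscore followed by alphanumerics, not a keyword
Type: IDENTIFIER


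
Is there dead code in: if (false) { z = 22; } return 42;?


condition is constant false, so the whole block is unreachable
Dead: 'if (false) { z = 22; }'


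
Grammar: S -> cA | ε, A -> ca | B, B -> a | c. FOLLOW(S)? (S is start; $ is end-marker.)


$ ∈ FOLLOW(S). For each A -> αBβ: add FIRST(β)\{ε} to FOLLOW(B); if β nullable, add FOLLOW(A).
FOLLOW(S) = {$}


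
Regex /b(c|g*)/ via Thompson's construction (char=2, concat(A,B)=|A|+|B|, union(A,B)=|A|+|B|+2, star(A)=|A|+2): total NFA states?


Syntax tree has 3 char leaf(s), 1 union(s), 1 star(s)
chars contribute 3×2 = 6; each union adds +2; each star adds +2
Total: 6 + 2 + 2 = 10 states


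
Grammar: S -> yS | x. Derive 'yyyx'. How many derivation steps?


Derivation: S => yS => yyS => yyyS => yyyx
Steps: 4


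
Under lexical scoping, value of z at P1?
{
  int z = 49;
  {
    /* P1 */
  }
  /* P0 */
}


P1's block does not declare z; resolves to the enclosing declaration at depth 0
z = 49


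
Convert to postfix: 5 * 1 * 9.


Left to right (same or higher precedence on left)
Postfix: 5 1 * 9 *


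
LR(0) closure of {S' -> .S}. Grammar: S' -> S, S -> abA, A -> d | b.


Start: S' -> .S
For each item with dot before a nonterminal B, add B -> .γ for every B-production
Closure: [S' -> .S, S -> .abA]


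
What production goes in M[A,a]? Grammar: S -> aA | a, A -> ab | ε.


For [A, a]: 'a' ∈ FIRST(ab)
Entry: A -> ab


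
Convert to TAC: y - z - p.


Break into single-operator statements:
t1 = y - z
t2 = t1 - p


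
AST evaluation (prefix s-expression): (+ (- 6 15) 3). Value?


Evaluate inner: (- 6 15) = -9
Evaluate root: (+ -9 3) = -6
Result: -6


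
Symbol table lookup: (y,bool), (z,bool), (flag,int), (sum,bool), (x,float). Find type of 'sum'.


Lookup 'sum' → type bool


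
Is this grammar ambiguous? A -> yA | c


right-linear, alternatives start with distinct terminals 'y' vs 'c': unique leftmost derivation
Unambiguous


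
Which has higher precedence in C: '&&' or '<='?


'<=' is relational (level 7); '&&' is logical AND (level 2)
Higher level binds tighter
'<=' has higher precedence than '&&'


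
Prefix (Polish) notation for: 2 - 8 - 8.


left-to-right (same/higher precedence on left): tree is (- (- 2 8) 8)
Prefix: - - 2 8 8


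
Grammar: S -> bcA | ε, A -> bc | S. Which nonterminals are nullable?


A nonterminal is nullable iff some alternative derives ε (directly, or every symbol in it is nullable)
Nullable: {A, S}


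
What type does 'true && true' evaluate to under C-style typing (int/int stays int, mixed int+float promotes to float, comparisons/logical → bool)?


Operand types: bool && bool
Rule: logical operators take bool operands and yield bool
Result type: bool


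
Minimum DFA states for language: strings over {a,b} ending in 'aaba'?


Track the longest suffix of input matching a prefix of 'aaba': 5 classes (prefixes of length 0..4)
Minimal DFA: 5 states


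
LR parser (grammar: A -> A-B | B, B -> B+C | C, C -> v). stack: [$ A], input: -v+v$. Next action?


shift '-' to continue A -> A-B
Action: shift


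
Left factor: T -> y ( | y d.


Common prefix: 'y'
Factored: T -> y T', T' -> ( | d


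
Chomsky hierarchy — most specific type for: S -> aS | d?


Right-linear: every RHS is a terminal or a terminal followed by one nonterminal
Classification: Type 3 (Regular)


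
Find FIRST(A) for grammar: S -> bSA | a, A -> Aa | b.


Per alternative of A: FIRST(Aa) = {b}; FIRST(b) = {b}
FIRST(A) = {b}


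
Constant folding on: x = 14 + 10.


14 + 10 = 24 at compile time
Optimized: x = 24


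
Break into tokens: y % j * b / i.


Scan left to right, longest-match per lexeme
Tokens: ID(y), OP(%), ID(j), OP(*), ID(b), OP(/), ID(i)


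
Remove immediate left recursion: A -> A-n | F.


Left-recursive alternatives: A-n; non-recursive: F
Introduce A': A -> FA', A' -> -nA' | ε


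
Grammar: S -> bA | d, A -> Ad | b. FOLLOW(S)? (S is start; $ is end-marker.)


$ ∈ FOLLOW(S). For each A -> αBβ: add FIRST(β)\{ε} to FOLLOW(B); if β nullable, add FOLLOW(A).
FOLLOW(S) = {$}


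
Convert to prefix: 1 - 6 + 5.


left-to-right (same/higher precedence on left): tree is (+ (- 1 6) 5)
Prefix: + - 1 6 5


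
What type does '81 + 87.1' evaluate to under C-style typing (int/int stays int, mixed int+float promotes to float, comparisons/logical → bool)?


Operand types: int + float
Rule: mixed int/float promotes to float; int/int stays int
Result type: float


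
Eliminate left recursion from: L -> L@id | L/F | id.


Left-recursive alternatives: L@id, L/F; non-recursive: id
Introduce L': L -> idL', L' -> @idL' | /FL' | ε


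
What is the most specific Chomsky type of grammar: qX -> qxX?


LHS has context (more than one symbol) and |LHS| ≤ |RHS|
Classification: Type 1 (Context-Sensitive)


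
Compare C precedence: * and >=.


'*' is multiplicative (level 10); '>=' is relational (level 7)
Higher level binds tighter
'*' has higher precedence than '>='


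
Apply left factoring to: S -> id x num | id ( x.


Common prefix: 'id'
Factored: S -> id S', S' -> x num | ( x


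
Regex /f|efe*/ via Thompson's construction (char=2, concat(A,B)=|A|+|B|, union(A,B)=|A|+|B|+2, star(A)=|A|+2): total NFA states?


Syntax tree has 4 char leaf(s), 1 union(s), 1 star(s)
chars contribute 4×2 = 8; each union adds +2; each star adds +2
Total: 8 + 2 + 2 = 12 states


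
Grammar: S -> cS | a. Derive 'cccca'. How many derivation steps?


Derivation: S => cS => ccS => cccS => ccccS => cccca
Steps: 5


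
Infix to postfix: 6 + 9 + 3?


Left to right (same or higher precedence on left)
Postfix: 6 9 + 3 +


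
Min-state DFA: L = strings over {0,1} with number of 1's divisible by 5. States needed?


Track (count of 1) mod 5: states 0..4, accept at 0
Minimal DFA: 5 states


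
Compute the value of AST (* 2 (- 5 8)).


Evaluate inner: (- 5 8) = -3
Evaluate root: (* 2 -3) = -6
Result: -6


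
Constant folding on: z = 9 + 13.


9 + 13 = 22 at compile time
Optimized: z = 22


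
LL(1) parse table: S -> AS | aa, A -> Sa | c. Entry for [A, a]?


For [A, a]: 'a' ∈ FIRST(Sa)
Entry: A -> Sa


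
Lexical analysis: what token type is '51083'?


Pattern: digits only
Type: INTEGER_LITERAL


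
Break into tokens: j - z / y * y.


Scan left to right, longest-match per lexeme
Tokens: ID(j), OP(-), ID(z), OP(/), ID(y), OP(*), ID(y)


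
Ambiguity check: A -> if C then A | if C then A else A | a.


dangling else: 'if C then if C then a else a' parses two ways
Ambiguous


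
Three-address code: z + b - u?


Break into single-operator statements:
t1 = z + b
t2 = t1 - u


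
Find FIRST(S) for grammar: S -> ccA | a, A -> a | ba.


Per alternative of S: FIRST(ccA) = {c}; FIRST(a) = {a}
FIRST(S) = {a, c}


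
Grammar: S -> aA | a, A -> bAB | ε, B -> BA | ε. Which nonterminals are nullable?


A nonterminal is nullable iff some alternative derives ε (directly, or every symbol in it is nullable)
Nullable: {A, B}


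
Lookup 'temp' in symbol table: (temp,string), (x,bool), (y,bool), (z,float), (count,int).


Lookup 'temp' → type string


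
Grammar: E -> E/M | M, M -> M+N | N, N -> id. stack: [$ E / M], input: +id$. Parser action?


'+' can extend M; shift to build M -> M+N
Action: shift


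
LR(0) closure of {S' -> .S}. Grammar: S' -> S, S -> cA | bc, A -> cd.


Start: S' -> .S
For each item with dot before a nonterminal B, add B -> .γ for every B-production
Closure: [S' -> .S, S -> .cA, S -> .bc]


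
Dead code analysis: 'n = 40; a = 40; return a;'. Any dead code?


n is assigned but never read
Dead: 'n = 40'


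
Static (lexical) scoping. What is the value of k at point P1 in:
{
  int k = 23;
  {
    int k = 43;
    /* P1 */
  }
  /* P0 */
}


k declared in the same block as P1
k = 43


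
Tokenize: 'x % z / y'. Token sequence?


Scan left to right, longest-match per lexeme
Tokens: ID(x), OP(%), ID(z), OP(/), ID(y)


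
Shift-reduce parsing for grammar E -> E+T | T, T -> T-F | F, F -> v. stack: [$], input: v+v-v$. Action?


no handle on stack; shift 'v'
Action: shift


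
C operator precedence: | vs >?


'>' is relational (level 7); '|' is bitwise OR (level 3)
Higher level binds tighter
'>' has higher precedence than '|'


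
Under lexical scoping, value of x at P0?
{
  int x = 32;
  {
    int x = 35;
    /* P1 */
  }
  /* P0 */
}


x declared in the same block as P0
x = 32


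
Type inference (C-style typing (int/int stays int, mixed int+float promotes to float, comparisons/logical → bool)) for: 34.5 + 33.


Operand types: float + int
Rule: mixed int/float promotes to float; int/int stays int
Result type: float


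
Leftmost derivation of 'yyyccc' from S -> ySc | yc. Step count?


Derivation: S => ySc => yyScc => yyyccc
Steps: 3


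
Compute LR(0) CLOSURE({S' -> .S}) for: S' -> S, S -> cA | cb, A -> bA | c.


Start: S' -> .S
For each item with dot before a nonterminal B, add B -> .γ for every B-production
Closure: [S' -> .S, S -> .cA, S -> .cb]


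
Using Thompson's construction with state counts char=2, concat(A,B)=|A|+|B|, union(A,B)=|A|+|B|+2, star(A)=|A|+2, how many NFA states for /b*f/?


Syntax tree has 2 char leaf(s), 0 union(s), 1 star(s)
chars contribute 2×2 = 4; each union adds +2; each star adds +2
Total: 4 + 0 + 2 = 6 states


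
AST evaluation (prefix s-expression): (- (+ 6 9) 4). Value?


Evaluate inner: (+ 6 9) = 15
Evaluate root: (- 15 4) = 11
Result: 11


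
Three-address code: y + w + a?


Break into single-operator statements:
t1 = y + w
t2 = t1 + a


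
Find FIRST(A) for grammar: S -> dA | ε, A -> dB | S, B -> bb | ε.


Per alternative of A: FIRST(dB) = {d}; FIRST(S) = {d, ε}
FIRST(A) = {d, ε}


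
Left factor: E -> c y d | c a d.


Common prefix: 'c'
Factored: E -> c E', E' -> y d | a d


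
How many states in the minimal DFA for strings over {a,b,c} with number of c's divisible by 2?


Track (count of c) mod 2: states 0..1, accept at 0
Minimal DFA: 2 states


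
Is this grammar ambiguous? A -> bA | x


right-linear, alternatives start with distinct terminals 'b' vs 'x': unique leftmost derivation
Unambiguous


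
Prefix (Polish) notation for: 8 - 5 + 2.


left-to-right (same/higher precedence on left): tree is (+ (- 8 5) 2)
Prefix: + - 8 5 2


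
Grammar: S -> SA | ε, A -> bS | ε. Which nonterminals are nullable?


A nonterminal is nullable iff some alternative derives ε (directly, or every symbol in it is nullable)
Nullable: {A, S}


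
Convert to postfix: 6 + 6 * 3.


* has higher precedence, evaluate 6*3 first
Postfix: 6 6 3 * +


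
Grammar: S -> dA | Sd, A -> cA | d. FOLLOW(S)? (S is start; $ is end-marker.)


$ ∈ FOLLOW(S). For each A -> αBβ: add FIRST(β)\{ε} to FOLLOW(B); if β nullable, add FOLLOW(A).
FOLLOW(S) = {$, d}


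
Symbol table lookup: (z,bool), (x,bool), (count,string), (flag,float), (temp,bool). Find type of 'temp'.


Lookup 'temp' → type bool


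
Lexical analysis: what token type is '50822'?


Pattern: digits only
Type: INTEGER_LITERAL


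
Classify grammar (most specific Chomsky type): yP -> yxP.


LHS has context (more than one symbol) and |LHS| ≤ |RHS|
Classification: Type 1 (Context-Sensitive)


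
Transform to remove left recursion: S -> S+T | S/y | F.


Left-recursive alternatives: S+T, S/y; non-recursive: F
Introduce S': S -> FS', S' -> +TS' | /yS' | ε


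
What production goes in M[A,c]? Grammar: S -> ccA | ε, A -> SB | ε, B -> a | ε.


For [A, c]: 'c' ∈ FIRST(SB)
Entry: A -> SB


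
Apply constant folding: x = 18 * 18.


18 * 18 = 324 at compile time
Optimized: x = 324


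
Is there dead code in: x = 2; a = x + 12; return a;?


x is read by a's definition; a is returned
No dead code


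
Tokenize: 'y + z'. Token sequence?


Scan left to right, longest-match per lexeme
Tokens: ID(y), OP(+), ID(z)


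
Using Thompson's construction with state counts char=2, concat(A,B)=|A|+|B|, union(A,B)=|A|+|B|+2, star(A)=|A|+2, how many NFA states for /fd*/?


Syntax tree has 2 char leaf(s), 0 union(s), 1 star(s)
chars contribute 2×2 = 4; each union adds +2; each star adds +2
Total: 4 + 0 + 2 = 6 states


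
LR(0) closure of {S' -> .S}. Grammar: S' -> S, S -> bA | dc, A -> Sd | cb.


Start: S' -> .S
For each item with dot before a nonterminal B, add B -> .γ for every B-production
Closure: [S' -> .S, S -> .bA, S -> .dc]


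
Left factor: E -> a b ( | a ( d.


Common prefix: 'a'
Factored: E -> a E', E' -> b ( | ( d


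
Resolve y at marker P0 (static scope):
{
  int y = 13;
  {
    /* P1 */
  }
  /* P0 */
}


y declared in the same block as P0
y = 13


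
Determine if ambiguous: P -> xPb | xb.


balanced x^n…b^n: each string has a unique parse
Unambiguous


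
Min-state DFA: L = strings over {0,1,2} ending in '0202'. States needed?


Track the longest suffix of input matching a prefix of '0202': 5 classes (prefixes of length 0..4)
Minimal DFA: 5 states


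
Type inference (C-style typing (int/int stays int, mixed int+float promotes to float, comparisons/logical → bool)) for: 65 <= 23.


Operand types: int <= int
Rule: comparison yields bool
Result type: bool


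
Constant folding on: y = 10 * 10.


10 * 10 = 100 at compile time
Optimized: y = 100


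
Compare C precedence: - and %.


'%' is multiplicative (level 10); '-' is additive (level 9)
Higher level binds tighter
'%' has higher precedence than '-'


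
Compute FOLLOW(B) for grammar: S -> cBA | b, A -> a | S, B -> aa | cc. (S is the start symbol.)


$ ∈ FOLLOW(S). For each A -> αBβ: add FIRST(β)\{ε} to FOLLOW(B); if β nullable, add FOLLOW(A).
FOLLOW(B) = {a, b, c}


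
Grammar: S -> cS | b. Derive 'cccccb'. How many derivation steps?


Derivation: S => cS => ccS => cccS => ccccS => cccccS => cccccb
Steps: 6


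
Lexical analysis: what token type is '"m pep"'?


Pattern: double-quoted sequence
Type: STRING_LITERAL


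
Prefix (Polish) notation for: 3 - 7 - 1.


left-to-right (same/higher precedence on left): tree is (- (- 3 7) 1)
Prefix: - - 3 7 1


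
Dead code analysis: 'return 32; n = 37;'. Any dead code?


statement follows a return and is unreachable
Dead: 'n = 37'


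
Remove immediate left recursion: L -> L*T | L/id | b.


Left-recursive alternatives: L*T, L/id; non-recursive: b
Introduce L': L -> bL', L' -> *TL' | /idL' | ε


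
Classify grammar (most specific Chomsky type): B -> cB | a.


Right-linear: every RHS is a terminal or a terminal followed by one nonterminal
Classification: Type 3 (Regular)


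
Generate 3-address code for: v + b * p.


Break into single-operator statements:
t1 = b * p
t2 = v + t1


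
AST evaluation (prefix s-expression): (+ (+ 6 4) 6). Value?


Evaluate inner: (+ 6 4) = 10
Evaluate root: (+ 10 6) = 16
Result: 16


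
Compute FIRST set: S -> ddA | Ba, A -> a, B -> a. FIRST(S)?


Per alternative of S: FIRST(ddA) = {d}; FIRST(Ba) = {a}
FIRST(S) = {a, d}


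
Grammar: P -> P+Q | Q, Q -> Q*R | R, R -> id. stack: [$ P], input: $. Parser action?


start symbol P on stack, input exhausted
Action: accept


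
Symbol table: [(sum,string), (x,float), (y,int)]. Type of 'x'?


Lookup 'x' → type float


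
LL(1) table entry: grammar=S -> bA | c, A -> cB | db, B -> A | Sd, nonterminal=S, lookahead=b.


For [S, b]: 'b' ∈ FIRST(bA)
Entry: S -> bA


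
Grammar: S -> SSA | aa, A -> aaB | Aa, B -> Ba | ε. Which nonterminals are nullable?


A nonterminal is nullable iff some alternative derives ε (directly, or every symbol in it is nullable)
Nullable: {B}


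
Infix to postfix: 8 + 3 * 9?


* has higher precedence, evaluate 3*9 first
Postfix: 8 3 9 * +


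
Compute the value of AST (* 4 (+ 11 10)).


Evaluate inner: (+ 11 10) = 21
Evaluate root: (* 4 21) = 84
Result: 84


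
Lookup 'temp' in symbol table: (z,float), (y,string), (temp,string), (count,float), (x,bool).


Lookup 'temp' → type string


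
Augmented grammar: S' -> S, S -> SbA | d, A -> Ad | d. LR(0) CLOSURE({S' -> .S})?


Start: S' -> .S
For each item with dot before a nonterminal B, add B -> .γ for every B-production
Closure: [S' -> .S, S -> .SbA, S -> .d]


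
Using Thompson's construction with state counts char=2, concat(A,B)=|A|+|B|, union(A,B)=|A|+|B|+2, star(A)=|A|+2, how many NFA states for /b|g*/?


Syntax tree has 2 char leaf(s), 1 union(s), 1 star(s)
chars contribute 2×2 = 4; each union adds +2; each star adds +2
Total: 4 + 2 + 2 = 8 states


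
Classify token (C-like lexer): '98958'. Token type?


Pattern: digits only
Type: INTEGER_LITERAL


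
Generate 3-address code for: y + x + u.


Break into single-operator statements:
t1 = y + x
t2 = t1 + u


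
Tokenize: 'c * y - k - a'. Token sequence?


Scan left to right, longest-match per lexeme
Tokens: ID(c), OP(*), ID(y), OP(-), ID(k), OP(-), ID(a)


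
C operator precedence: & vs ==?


'==' is equality (level 6); '&' is bitwise AND (level 5)
Higher level binds tighter
'==' has higher precedence than '&'


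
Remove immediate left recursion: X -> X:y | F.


Left-recursive alternatives: X:y; non-recursive: F
Introduce X': X -> FX', X' -> :yX' | ε


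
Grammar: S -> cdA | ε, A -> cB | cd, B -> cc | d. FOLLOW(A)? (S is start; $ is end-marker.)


$ ∈ FOLLOW(S). For each A -> αBβ: add FIRST(β)\{ε} to FOLLOW(B); if β nullable, add FOLLOW(A).
FOLLOW(A) = {$}


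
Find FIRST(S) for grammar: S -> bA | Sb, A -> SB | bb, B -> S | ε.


Per alternative of S: FIRST(bA) = {b}; FIRST(Sb) = {b}
FIRST(S) = {b}
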